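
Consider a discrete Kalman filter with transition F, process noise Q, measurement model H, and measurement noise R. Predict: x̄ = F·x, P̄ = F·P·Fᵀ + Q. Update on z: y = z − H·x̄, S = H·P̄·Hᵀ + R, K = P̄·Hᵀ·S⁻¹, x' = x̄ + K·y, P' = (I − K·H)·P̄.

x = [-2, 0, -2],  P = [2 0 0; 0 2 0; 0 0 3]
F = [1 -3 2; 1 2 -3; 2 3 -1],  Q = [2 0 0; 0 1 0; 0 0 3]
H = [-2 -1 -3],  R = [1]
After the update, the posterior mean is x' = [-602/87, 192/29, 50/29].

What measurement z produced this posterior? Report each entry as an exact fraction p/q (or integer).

z = [2]

x̄ = F·x = [-6, 4, -2]
P̄ = F·P·Fᵀ + Q = [34 -28 -20; -28 38 25; -20 25 32]
S = H·P̄·Hᵀ + R = [261]
K = P̄·Hᵀ·S⁻¹ = [20/261; -19/87; -9/29]
x' − x̄ = [-80/87, 76/29, 108/29] = K·y
y = (KᵀK)⁻¹·Kᵀ·(x' − x̄) = [-12]
z = y + H·x̄ = [-12] + [14] = [2]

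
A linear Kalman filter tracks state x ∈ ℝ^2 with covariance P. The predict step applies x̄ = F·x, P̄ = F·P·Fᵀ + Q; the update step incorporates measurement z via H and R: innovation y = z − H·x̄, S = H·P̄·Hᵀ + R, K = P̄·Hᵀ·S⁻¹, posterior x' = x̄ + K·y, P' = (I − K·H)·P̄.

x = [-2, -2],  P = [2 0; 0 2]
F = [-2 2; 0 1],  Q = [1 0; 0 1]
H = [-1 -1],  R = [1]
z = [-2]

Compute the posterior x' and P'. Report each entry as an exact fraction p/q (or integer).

x' = [84/29, -30/29]
P' = [52/29 -31/29; -31/29 38/29]

x̄ = F·x = [0, -2]
P̄ = F·P·Fᵀ + Q = [17 4; 4 3]
y = z − H·x̄ = [-4]
S = H·P̄·Hᵀ + R = [29]
K = P̄·Hᵀ·S⁻¹ = [-21/29; -7/29]
x' = x̄ + K·y = [84/29, -30/29]
P' = (I − K·H)·P̄ = [52/29 -31/29; -31/29 38/29]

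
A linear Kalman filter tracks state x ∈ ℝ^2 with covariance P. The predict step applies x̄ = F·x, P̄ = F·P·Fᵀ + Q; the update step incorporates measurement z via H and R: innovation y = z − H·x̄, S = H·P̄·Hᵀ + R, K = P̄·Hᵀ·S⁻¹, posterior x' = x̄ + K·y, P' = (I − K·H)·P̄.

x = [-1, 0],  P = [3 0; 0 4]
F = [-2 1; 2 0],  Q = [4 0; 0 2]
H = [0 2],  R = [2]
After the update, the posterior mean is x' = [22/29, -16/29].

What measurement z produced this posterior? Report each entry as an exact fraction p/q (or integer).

z = [-1]

x̄ = F·x = [2, -2]
P̄ = F·P·Fᵀ + Q = [20 -12; -12 14]
S = H·P̄·Hᵀ + R = [58]
K = P̄·Hᵀ·S⁻¹ = [-12/29; 14/29]
x' − x̄ = [-36/29, 42/29] = K·y
y = (KᵀK)⁻¹·Kᵀ·(x' − x̄) = [3]
z = y + H·x̄ = [3] + [-4] = [-1]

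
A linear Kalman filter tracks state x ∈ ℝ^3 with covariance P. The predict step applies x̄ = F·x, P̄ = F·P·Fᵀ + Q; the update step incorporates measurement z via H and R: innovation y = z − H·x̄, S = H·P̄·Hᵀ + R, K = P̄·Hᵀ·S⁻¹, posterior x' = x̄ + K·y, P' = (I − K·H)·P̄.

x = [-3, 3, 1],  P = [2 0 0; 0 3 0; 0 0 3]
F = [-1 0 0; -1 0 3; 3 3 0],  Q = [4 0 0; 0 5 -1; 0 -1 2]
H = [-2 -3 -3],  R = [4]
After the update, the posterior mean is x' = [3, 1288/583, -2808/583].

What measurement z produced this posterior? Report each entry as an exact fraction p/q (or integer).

x̄ = F·x = [3, 6, 0]
P̄ = F·P·Fᵀ + Q = [6 2 -6; 2 34 -7; -6 -7 47]
S = H·P̄·Hᵀ + R = [583]
K = P̄·Hᵀ·S⁻¹ = [0; -85/583; -108/583]
x' − x̄ = [0, -2210/583, -2808/583] = K·y
y = (KᵀK)⁻¹·Kᵀ·(x' − x̄) = [26]
z = y + H·x̄ = [26] + [-24] = [2]

z = [2]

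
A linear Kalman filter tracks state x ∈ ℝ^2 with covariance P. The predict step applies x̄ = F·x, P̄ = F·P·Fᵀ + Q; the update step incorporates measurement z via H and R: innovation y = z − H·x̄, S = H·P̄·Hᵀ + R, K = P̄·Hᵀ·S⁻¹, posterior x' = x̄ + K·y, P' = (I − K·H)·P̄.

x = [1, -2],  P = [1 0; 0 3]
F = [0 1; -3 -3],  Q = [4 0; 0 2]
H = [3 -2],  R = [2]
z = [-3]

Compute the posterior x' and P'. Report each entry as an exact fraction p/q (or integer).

x̄ = F·x = [-2, 3]
P̄ = F·P·Fᵀ + Q = [7 -9; -9 38]
y = z − H·x̄ = [9]
S = H·P̄·Hᵀ + R = [325]
K = P̄·Hᵀ·S⁻¹ = [3/25; -103/325]
x' = x̄ + K·y = [-23/25, 48/325]
P' = (I − K·H)·P̄ = [58/25 84/25; 84/25 1741/325]

x' = [-23/25, 48/325]
P' = [58/25 84/25; 84/25 1741/325]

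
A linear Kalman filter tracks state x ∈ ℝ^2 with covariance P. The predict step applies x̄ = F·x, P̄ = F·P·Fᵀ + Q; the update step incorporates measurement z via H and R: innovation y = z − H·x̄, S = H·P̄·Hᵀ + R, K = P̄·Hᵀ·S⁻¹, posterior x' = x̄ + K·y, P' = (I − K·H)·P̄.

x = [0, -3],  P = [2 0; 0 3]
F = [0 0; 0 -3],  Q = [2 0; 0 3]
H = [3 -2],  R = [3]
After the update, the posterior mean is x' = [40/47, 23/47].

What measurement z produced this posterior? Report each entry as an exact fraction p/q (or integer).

x̄ = F·x = [0, 9]
P̄ = F·P·Fᵀ + Q = [2 0; 0 30]
S = H·P̄·Hᵀ + R = [141]
K = P̄·Hᵀ·S⁻¹ = [2/47; -20/47]
x' − x̄ = [40/47, -400/47] = K·y
y = (KᵀK)⁻¹·Kᵀ·(x' − x̄) = [20]
z = y + H·x̄ = [20] + [-18] = [2]

z = [2]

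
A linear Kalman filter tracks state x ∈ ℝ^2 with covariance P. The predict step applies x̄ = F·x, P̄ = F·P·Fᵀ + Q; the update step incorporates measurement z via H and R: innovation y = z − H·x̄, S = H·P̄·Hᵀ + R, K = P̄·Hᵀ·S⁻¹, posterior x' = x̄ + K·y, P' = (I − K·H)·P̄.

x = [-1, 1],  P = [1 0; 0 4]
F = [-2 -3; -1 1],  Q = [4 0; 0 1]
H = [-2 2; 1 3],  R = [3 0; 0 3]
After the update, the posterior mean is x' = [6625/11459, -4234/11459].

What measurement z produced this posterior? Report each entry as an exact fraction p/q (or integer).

z = [-2, -1]

x̄ = F·x = [-1, 2]
P̄ = F·P·Fᵀ + Q = [44 -10; -10 6]
S = H·P̄·Hᵀ + R = [283 -12; -12 41]
K = P̄·Hᵀ·S⁻¹ = [-4260/11459 2666/11459; 1408/11459 2648/11459]
x' − x̄ = [18084/11459, -27152/11459] = K·y
y = (KᵀK)⁻¹·Kᵀ·(x' − x̄) = [-8, -6]
z = y + H·x̄ = [-8, -6] + [6, 5] = [-2, -1]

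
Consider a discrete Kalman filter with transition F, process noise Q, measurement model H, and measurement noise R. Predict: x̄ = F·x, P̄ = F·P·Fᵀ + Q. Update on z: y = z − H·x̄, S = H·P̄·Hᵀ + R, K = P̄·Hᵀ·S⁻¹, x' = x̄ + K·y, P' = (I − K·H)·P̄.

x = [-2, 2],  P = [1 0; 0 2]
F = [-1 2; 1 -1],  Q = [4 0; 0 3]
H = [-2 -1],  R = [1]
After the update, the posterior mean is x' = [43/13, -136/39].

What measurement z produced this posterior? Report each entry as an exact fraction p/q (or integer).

z = [-3]

x̄ = F·x = [6, -4]
P̄ = F·P·Fᵀ + Q = [13 -5; -5 6]
S = H·P̄·Hᵀ + R = [39]
K = P̄·Hᵀ·S⁻¹ = [-7/13; 4/39]
x' − x̄ = [-35/13, 20/39] = K·y
y = (KᵀK)⁻¹·Kᵀ·(x' − x̄) = [5]
z = y + H·x̄ = [5] + [-8] = [-3]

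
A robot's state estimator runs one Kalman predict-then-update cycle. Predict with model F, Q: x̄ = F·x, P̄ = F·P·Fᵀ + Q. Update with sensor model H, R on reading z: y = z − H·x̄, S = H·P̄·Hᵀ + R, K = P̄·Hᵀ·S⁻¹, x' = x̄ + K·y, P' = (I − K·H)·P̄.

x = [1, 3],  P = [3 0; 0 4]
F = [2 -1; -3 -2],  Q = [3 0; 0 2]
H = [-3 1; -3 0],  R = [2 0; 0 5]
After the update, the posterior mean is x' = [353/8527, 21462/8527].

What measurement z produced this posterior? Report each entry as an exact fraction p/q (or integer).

x̄ = F·x = [-1, -9]
P̄ = F·P·Fᵀ + Q = [19 -10; -10 45]
S = H·P̄·Hᵀ + R = [278 201; 201 176]
K = P̄·Hᵀ·S⁻¹ = [-335/8527 -2379/8527; 7170/8527 -6735/8527]
x' − x̄ = [8880/8527, 98205/8527] = K·y
y = (KᵀK)⁻¹·Kᵀ·(x' − x̄) = [9, -5]
z = y + H·x̄ = [9, -5] + [-6, 3] = [3, -2]

z = [3, -2]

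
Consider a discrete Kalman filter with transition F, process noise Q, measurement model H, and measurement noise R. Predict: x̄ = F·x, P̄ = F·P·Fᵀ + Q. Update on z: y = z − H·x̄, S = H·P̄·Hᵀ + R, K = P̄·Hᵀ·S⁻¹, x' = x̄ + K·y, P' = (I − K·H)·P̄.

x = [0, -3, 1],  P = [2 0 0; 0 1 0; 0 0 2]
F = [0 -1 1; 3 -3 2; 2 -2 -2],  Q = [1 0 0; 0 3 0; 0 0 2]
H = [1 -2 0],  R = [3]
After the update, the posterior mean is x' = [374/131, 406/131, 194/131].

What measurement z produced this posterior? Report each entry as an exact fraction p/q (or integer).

x̄ = F·x = [4, 11, 4]
P̄ = F·P·Fᵀ + Q = [4 7 -2; 7 38 10; -2 10 22]
S = H·P̄·Hᵀ + R = [131]
K = P̄·Hᵀ·S⁻¹ = [-10/131; -69/131; -22/131]
x' − x̄ = [-150/131, -1035/131, -330/131] = K·y
y = (KᵀK)⁻¹·Kᵀ·(x' − x̄) = [15]
z = y + H·x̄ = [15] + [-18] = [-3]

z = [-3]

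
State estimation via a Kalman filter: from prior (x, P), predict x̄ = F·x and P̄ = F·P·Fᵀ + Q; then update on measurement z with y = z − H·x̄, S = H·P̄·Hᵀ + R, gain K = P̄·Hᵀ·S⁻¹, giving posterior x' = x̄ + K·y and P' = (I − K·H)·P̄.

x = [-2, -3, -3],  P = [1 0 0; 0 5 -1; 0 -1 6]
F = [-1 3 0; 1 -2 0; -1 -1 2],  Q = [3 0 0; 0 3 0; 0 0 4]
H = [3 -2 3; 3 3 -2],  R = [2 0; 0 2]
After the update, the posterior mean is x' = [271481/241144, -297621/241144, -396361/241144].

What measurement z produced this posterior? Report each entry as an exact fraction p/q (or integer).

x̄ = F·x = [-7, 4, -1]
P̄ = F·P·Fᵀ + Q = [49 -31 -20; -31 24 13; -20 13 38]
S = H·P̄·Hᵀ + R = [737 85; 85 337]
K = P̄·Hᵀ·S⁻¹ = [42223/241144 56613/241144; -30379/241144 -25969/241144; 17681/241144 -73869/241144]
x' − x̄ = [1959489/241144, -1262197/241144, -155217/241144] = K·y
y = (KᵀK)⁻¹·Kᵀ·(x' − x̄) = [33, 10]
z = y + H·x̄ = [33, 10] + [-32, -7] = [1, 3]

z = [1, 3]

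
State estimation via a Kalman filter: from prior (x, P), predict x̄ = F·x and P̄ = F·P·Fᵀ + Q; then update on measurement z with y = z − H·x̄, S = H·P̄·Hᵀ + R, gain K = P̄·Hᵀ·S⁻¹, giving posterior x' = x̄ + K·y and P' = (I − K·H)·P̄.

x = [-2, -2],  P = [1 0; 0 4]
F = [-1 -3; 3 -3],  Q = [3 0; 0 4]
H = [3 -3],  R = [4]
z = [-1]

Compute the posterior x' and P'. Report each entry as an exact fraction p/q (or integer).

x̄ = F·x = [8, 0]
P̄ = F·P·Fᵀ + Q = [40 33; 33 49]
y = z − H·x̄ = [-25]
S = H·P̄·Hᵀ + R = [211]
K = P̄·Hᵀ·S⁻¹ = [21/211; -48/211]
x' = x̄ + K·y = [1163/211, 1200/211]
P' = (I − K·H)·P̄ = [7999/211 7971/211; 7971/211 8035/211]

x' = [1163/211, 1200/211]
P' = [7999/211 7971/211; 7971/211 8035/211]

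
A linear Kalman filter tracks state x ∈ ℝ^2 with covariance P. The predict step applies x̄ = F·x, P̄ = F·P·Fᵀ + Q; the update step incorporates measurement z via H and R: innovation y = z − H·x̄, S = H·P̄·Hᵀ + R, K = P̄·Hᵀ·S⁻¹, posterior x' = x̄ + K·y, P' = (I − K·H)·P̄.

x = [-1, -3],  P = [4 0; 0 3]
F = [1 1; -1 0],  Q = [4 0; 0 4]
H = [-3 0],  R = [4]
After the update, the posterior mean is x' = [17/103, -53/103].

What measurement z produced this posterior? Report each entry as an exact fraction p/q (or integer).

x̄ = F·x = [-4, 1]
P̄ = F·P·Fᵀ + Q = [11 -4; -4 8]
S = H·P̄·Hᵀ + R = [103]
K = P̄·Hᵀ·S⁻¹ = [-33/103; 12/103]
x' − x̄ = [429/103, -156/103] = K·y
y = (KᵀK)⁻¹·Kᵀ·(x' − x̄) = [-13]
z = y + H·x̄ = [-13] + [12] = [-1]

z = [-1]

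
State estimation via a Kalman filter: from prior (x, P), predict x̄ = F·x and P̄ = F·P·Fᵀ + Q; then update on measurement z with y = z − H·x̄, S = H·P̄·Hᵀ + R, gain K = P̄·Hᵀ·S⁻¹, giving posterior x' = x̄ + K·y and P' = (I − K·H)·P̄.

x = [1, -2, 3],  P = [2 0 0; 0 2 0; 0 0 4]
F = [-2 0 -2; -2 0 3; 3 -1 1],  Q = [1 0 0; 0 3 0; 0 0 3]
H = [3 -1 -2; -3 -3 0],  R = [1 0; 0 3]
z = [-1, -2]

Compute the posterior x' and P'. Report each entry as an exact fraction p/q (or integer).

x̄ = F·x = [-8, 7, 8]
P̄ = F·P·Fᵀ + Q = [25 -16 -20; -16 47 0; -20 0 27]
y = z − H·x̄ = [46, -5]
S = H·P̄·Hᵀ + R = [717 -108; -108 363]
K = P̄·Hᵀ·S⁻¹ = [14879/82869 -579/27623; -14843/82869 -8549/27623; -3878/27623 3412/27623]
x' = x̄ + K·y = [30167/82869, 25540/82869, 25536/27623]
P' = (I − K·H)·P̄ = [75677/82869 -73940/82869 47682/27623; -73940/82869 99587/82869 -51094/27623; 47682/27623 -51094/27623 99009/27623]

x' = [30167/82869, 25540/82869, 25536/27623]
P' = [75677/82869 -73940/82869 47682/27623; -73940/82869 99587/82869 -51094/27623; 47682/27623 -51094/27623 99009/27623]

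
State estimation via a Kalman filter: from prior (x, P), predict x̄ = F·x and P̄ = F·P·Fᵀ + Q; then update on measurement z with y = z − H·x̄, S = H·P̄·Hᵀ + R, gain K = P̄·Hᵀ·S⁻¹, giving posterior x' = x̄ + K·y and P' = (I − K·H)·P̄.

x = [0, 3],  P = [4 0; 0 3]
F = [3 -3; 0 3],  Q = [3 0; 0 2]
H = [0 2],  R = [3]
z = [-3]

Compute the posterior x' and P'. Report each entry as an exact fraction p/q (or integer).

x' = [9/17, -21/17]
P' = [4938/119 -81/119; -81/119 87/119]

x̄ = F·x = [-9, 9]
P̄ = F·P·Fᵀ + Q = [66 -27; -27 29]
y = z − H·x̄ = [-21]
S = H·P̄·Hᵀ + R = [119]
K = P̄·Hᵀ·S⁻¹ = [-54/119; 58/119]
x' = x̄ + K·y = [9/17, -21/17]
P' = (I − K·H)·P̄ = [4938/119 -81/119; -81/119 87/119]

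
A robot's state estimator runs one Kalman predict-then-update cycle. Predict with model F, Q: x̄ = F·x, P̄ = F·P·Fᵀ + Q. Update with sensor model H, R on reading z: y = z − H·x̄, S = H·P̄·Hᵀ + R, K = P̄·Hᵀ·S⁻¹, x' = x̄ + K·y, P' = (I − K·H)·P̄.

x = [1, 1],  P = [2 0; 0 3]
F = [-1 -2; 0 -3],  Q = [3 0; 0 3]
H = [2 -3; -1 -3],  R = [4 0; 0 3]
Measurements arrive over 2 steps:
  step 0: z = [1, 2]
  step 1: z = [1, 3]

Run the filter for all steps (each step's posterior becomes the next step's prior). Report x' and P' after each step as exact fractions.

step 0: x' = [-62/133, -75/133], P' = [5961/8512 333/4256; 333/4256 417/2128]
step 1: x' = [-2373262/5849941, -3948795/5849941], P' = [3892491/5849941 403182/5849941; 403182/5849941 1109280/5849941]

step 0: x̄ = F·x = [-3, -3]
step 0: P̄ = F·P·Fᵀ + Q = [17 18; 18 30]
step 0: y = z − H·x̄ = [-2, -10]
step 0: S = H·P̄·Hᵀ + R = [126 182; 182 398]
step 0: K = P̄·Hᵀ·S⁻¹ = [2481/8512 -379/1216; -459/4256 -135/608]
step 0: x' = x̄ + K·y = [-62/133, -75/133]
step 0: P' = (I − K·H)·P̄ = [5961/8512 333/4256; 333/4256 417/2128]
step 1: x̄ = F·x = [212/133, 225/133]
step 1: P̄ = F·P·Fᵀ + Q = [40833/8512 6003/4256; 6003/4256 10137/2128]
step 1: y = z − H·x̄ = [384/133, 1286/133]
step 1: S = H·P̄·Hᵀ + R = [6535/133 15453/532; 15453/532 503337/8512]
step 1: K = P̄·Hᵀ·S⁻¹ = [1643859/5849941 -1700679/5849941; -630369/5849941 -1243674/5849941]
step 1: x' = x̄ + K·y = [-2373262/5849941, -3948795/5849941]
step 1: P' = (I − K·H)·P̄ = [3892491/5849941 403182/5849941; 403182/5849941 1109280/5849941]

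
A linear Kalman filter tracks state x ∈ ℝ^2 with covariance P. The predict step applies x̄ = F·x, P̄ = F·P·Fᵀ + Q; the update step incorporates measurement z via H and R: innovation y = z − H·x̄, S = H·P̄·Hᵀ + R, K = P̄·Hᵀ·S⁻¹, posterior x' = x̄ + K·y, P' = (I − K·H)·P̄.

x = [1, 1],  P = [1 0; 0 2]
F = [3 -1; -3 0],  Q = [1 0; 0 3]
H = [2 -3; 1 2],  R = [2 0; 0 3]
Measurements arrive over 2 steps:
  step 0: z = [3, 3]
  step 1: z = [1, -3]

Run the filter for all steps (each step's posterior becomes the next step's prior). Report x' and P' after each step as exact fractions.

step 0: x̄ = F·x = [2, -3]
step 0: P̄ = F·P·Fᵀ + Q = [12 -9; -9 12]
step 0: y = z − H·x̄ = [-10, 7]
step 0: S = H·P̄·Hᵀ + R = [266 -57; -57 27]
step 0: K = P̄·Hᵀ·S⁻¹ = [5/19 1/3; -67/437 16/69]
step 0: x' = x̄ + K·y = [97/57, 205/1311]
step 0: P' = (I − K·H)·P̄ = [11/19 4/19; 4/19 106/437]
step 1: x̄ = F·x = [6488/1311, -97/19]
step 1: P̄ = F·P·Fᵀ + Q = [2268/437 -87/19; -87/19 156/19]
step 1: y = z − H·x̄ = [-31744/1311, 2965/1311]
step 1: S = H·P̄·Hᵀ + R = [66250/437 -18993/437; -18993/437 9927/437]
step 1: K = P̄·Hᵀ·S⁻¹ = [18227/75497 65057/226491; -12279/75497 15864/75497]
step 1: x' = x̄ + K·y = [-168023/679473, -52235/75497]
step 1: P' = (I − K·H)·P̄ = [38297/75497 13380/75497; 13380/75497 17106/75497]

step 0: x' = [97/57, 205/1311], P' = [11/19 4/19; 4/19 106/437]
step 1: x' = [-168023/679473, -52235/75497], P' = [38297/75497 13380/75497; 13380/75497 17106/75497]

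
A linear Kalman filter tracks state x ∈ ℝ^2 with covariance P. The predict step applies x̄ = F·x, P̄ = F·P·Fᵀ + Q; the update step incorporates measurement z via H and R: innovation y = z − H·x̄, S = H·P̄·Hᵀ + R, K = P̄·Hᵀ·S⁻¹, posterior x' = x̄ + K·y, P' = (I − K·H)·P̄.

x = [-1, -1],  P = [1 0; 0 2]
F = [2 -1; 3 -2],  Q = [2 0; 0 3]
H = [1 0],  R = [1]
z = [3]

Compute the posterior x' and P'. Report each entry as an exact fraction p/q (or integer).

x̄ = F·x = [-1, -1]
P̄ = F·P·Fᵀ + Q = [8 10; 10 20]
y = z − H·x̄ = [4]
S = H·P̄·Hᵀ + R = [9]
K = P̄·Hᵀ·S⁻¹ = [8/9; 10/9]
x' = x̄ + K·y = [23/9, 31/9]
P' = (I − K·H)·P̄ = [8/9 10/9; 10/9 80/9]

x' = [23/9, 31/9]
P' = [8/9 10/9; 10/9 80/9]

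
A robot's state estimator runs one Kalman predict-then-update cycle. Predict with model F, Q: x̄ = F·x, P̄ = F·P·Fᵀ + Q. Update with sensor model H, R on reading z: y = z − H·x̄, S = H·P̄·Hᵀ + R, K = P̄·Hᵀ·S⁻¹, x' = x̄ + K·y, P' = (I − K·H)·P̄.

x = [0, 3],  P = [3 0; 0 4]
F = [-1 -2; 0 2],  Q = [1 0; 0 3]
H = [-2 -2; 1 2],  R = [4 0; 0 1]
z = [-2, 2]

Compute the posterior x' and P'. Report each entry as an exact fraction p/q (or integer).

x̄ = F·x = [-6, 6]
P̄ = F·P·Fᵀ + Q = [20 -16; -16 19]
y = z − H·x̄ = [-2, -4]
S = H·P̄·Hᵀ + R = [32 -20; -20 33]
K = P̄·Hᵀ·S⁻¹ = [-63/82 -34/41; 121/328 73/82]
x' = x̄ + K·y = [-47/41, 279/164]
P' = (I − K·H)·P̄ = [160/41 -97/41; -97/41 267/164]

x' = [-47/41, 279/164]
P' = [160/41 -97/41; -97/41 267/164]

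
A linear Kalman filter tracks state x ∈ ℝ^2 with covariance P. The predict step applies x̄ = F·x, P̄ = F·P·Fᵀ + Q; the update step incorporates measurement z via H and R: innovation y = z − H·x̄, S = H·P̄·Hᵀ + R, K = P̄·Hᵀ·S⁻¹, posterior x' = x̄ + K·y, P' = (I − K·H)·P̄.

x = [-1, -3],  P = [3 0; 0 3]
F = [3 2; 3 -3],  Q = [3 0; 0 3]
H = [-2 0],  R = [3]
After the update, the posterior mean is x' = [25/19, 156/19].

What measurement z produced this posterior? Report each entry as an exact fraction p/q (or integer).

x̄ = F·x = [-9, 6]
P̄ = F·P·Fᵀ + Q = [42 9; 9 57]
S = H·P̄·Hᵀ + R = [171]
K = P̄·Hᵀ·S⁻¹ = [-28/57; -2/19]
x' − x̄ = [196/19, 42/19] = K·y
y = (KᵀK)⁻¹·Kᵀ·(x' − x̄) = [-21]
z = y + H·x̄ = [-21] + [18] = [-3]

z = [-3]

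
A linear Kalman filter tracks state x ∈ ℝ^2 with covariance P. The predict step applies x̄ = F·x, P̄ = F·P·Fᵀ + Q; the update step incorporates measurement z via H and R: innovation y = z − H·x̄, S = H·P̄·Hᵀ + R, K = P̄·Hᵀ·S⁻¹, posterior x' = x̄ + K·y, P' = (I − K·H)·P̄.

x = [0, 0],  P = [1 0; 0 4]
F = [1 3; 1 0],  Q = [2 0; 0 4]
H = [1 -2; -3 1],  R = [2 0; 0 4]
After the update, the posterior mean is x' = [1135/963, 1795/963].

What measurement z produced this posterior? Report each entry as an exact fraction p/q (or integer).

z = [-3, -2]

x̄ = F·x = [0, 0]
P̄ = F·P·Fᵀ + Q = [39 1; 1 5]
S = H·P̄·Hᵀ + R = [57 -120; -120 354]
K = P̄·Hᵀ·S⁻¹ = [-137/963 -362/963; -491/963 -161/963]
x' − x̄ = [1135/963, 1795/963] = K·y
y = (KᵀK)⁻¹·Kᵀ·(x' − x̄) = [-3, -2]
z = y + H·x̄ = [-3, -2] + [0, 0] = [-3, -2]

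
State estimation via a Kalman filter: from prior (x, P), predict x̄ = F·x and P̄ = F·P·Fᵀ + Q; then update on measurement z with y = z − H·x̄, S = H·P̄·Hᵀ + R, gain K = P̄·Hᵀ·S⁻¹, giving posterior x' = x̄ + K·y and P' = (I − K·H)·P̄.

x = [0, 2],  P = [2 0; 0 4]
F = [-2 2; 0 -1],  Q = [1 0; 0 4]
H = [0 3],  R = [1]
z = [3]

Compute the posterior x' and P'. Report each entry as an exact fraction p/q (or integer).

x' = [76/73, 70/73]
P' = [1249/73 -8/73; -8/73 8/73]

x̄ = F·x = [4, -2]
P̄ = F·P·Fᵀ + Q = [25 -8; -8 8]
y = z − H·x̄ = [9]
S = H·P̄·Hᵀ + R = [73]
K = P̄·Hᵀ·S⁻¹ = [-24/73; 24/73]
x' = x̄ + K·y = [76/73, 70/73]
P' = (I − K·H)·P̄ = [1249/73 -8/73; -8/73 8/73]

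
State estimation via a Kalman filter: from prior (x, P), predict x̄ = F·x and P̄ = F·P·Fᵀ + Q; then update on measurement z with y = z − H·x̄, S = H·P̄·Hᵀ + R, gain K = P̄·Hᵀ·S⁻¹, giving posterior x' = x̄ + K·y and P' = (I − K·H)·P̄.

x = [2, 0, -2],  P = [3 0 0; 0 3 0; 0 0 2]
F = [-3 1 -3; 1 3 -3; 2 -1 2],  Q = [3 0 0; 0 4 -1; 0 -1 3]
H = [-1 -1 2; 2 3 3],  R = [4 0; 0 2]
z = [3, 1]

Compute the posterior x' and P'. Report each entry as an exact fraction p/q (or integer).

x' = [-215337/120391, 75122/120391, 113357/120391]
P' = [883104/120391 -633564/120391 37092/120391; -633564/120391 516172/120391 -69832/120391; 37092/120391 -69832/120391 52854/120391]

x̄ = F·x = [0, 8, 0]
P̄ = F·P·Fᵀ + Q = [51 18 -33; 18 52 -16; -33 -16 26]
y = z − H·x̄ = [11, -23]
S = H·P̄·Hᵀ + R = [443 -273; -273 440]
K = P̄·Hᵀ·S⁻¹ = [-43839/120391 -11604/120391; -5568/120391 35946/120391; 34612/120391 11625/120391]
x' = x̄ + K·y = [-215337/120391, 75122/120391, 113357/120391]
P' = (I − K·H)·P̄ = [883104/120391 -633564/120391 37092/120391; -633564/120391 516172/120391 -69832/120391; 37092/120391 -69832/120391 52854/120391]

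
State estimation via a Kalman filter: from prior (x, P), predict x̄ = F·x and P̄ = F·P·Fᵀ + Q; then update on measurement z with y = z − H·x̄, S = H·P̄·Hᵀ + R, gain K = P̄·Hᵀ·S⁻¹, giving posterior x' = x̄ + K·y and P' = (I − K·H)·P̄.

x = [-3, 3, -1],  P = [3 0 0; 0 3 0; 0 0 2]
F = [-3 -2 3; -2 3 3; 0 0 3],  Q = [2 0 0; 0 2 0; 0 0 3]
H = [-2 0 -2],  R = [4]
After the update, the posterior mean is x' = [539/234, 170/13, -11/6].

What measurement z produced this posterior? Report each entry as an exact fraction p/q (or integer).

x̄ = F·x = [0, 12, -3]
P̄ = F·P·Fᵀ + Q = [59 18 18; 18 59 18; 18 18 21]
S = H·P̄·Hᵀ + R = [468]
K = P̄·Hᵀ·S⁻¹ = [-77/234; -2/13; -1/6]
x' − x̄ = [539/234, 14/13, 7/6] = K·y
y = (KᵀK)⁻¹·Kᵀ·(x' − x̄) = [-7]
z = y + H·x̄ = [-7] + [6] = [-1]

z = [-1]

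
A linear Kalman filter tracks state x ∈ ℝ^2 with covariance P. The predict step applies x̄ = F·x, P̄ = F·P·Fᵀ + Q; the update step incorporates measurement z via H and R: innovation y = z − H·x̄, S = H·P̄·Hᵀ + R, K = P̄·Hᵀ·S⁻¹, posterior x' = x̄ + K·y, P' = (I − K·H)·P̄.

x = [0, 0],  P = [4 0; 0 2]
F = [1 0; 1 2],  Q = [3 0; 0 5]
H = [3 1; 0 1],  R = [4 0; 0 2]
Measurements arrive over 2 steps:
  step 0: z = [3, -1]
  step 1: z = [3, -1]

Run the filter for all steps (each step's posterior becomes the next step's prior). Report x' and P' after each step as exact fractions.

step 0: x̄ = F·x = [0, 0]
step 0: P̄ = F·P·Fᵀ + Q = [7 4; 4 17]
step 0: y = z − H·x̄ = [3, -1]
step 0: S = H·P̄·Hᵀ + R = [108 29; 29 19]
step 0: K = P̄·Hᵀ·S⁻¹ = [359/1211 -293/1211; 58/1211 995/1211]
step 0: x' = x̄ + K·y = [1370/1211, -821/1211]
step 0: P' = (I − K·H)·P̄ = [674/1211 -586/1211; -586/1211 1990/1211]
step 1: x̄ = F·x = [1370/1211, -272/1211]
step 1: P̄ = F·P·Fᵀ + Q = [4307/1211 -498/1211; -498/1211 12345/1211]
step 1: y = z − H·x̄ = [-205/1211, -939/1211]
step 1: S = H·P̄·Hᵀ + R = [52964/1211 10851/1211; 10851/1211 14767/1211]
step 1: K = P̄·Hᵀ·S⁻¹ = [155949/548617 -133095/548617; 21702/548617 442689/548617]
step 1: x' = x̄ + K·y = [697450/548617, -470155/548617]
step 1: P' = (I − K·H)·P̄ = [296662/548617 -266190/548617; -266190/548617 885378/548617]

step 0: x' = [1370/1211, -821/1211], P' = [674/1211 -586/1211; -586/1211 1990/1211]
step 1: x' = [697450/548617, -470155/548617], P' = [296662/548617 -266190/548617; -266190/548617 885378/548617]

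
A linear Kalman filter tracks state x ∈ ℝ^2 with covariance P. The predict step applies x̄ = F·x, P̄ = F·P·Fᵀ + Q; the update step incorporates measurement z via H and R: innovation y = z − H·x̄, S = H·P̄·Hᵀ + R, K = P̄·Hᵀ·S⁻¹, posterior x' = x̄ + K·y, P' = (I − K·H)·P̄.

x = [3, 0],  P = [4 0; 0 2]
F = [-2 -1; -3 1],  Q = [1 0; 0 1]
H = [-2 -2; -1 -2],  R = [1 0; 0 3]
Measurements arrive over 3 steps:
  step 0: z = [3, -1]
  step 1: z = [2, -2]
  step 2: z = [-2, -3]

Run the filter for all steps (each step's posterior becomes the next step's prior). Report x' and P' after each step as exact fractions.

step 0: x' = [-4835/2518, 771/1259], P' = [4169/2518 -1766/1259; -1766/1259 1729/1259]
step 1: x' = [-43694/1008971, -935397/2017942], P' = [732546/1008971 -602754/1008971; -602754/1008971 1363677/2017942]
step 2: x' = [361086928/750320469, 507274489/750320469], P' = [540463993/750320469 -442639511/750320469; -442639511/750320469 499754839/750320469]

step 0: x̄ = F·x = [-6, -9]
step 0: P̄ = F·P·Fᵀ + Q = [19 22; 22 39]
step 0: y = z − H·x̄ = [-27, -25]
step 0: S = H·P̄·Hᵀ + R = [409 326; 326 266]
step 0: K = P̄·Hᵀ·S⁻¹ = [-637/1259 965/2518; 74/1259 -564/1259]
step 0: x' = x̄ + K·y = [-4835/2518, 771/1259]
step 0: P' = (I − K·H)·P̄ = [4169/2518 -1766/1259; -1766/1259 1729/1259]
step 1: x̄ = F·x = [4064/1259, 16047/2518]
step 1: P̄ = F·P·Fᵀ + Q = [4262/1259 9012/1259; 9012/1259 64689/2518]
step 1: y = z − H·x̄ = [26693/1259, 17593/1259]
step 1: S = H·P̄·Hᵀ + R = [219781/1259 191974/1259; 191974/1259 173465/1259]
step 1: K = P̄·Hᵀ·S⁻¹ = [-259584/1008971 157654/1008971; -158169/1008971 -253641/1008971]
step 1: x' = x̄ + K·y = [-43694/1008971, -935397/2017942]
step 1: P' = (I − K·H)·P̄ = [732546/1008971 -602754/1008971; -602754/1008971 1363677/2017942]
step 2: x̄ = F·x = [1110173/2017942, -673233/2017942]
step 2: P̄ = F·P·Fᵀ + Q = [4419955/2017942 6221367/2017942; 6221367/2017942 23800495/2017942]
step 2: y = z − H·x̄ = [-1581002/1008971, -6290119/2017942]
step 2: S = H·P̄·Hᵀ + R = [82335339/1008971 70685046/1008971; 70685046/1008971 130561229/2017942]
step 2: K = P̄·Hᵀ·S⁻¹ = [-195648964/750320469 12770927/83368941; -114230656/750320469 -20624821/83368941]
step 2: x' = x̄ + K·y = [361086928/750320469, 507274489/750320469]
step 2: P' = (I − K·H)·P̄ = [540463993/750320469 -442639511/750320469; -442639511/750320469 499754839/750320469]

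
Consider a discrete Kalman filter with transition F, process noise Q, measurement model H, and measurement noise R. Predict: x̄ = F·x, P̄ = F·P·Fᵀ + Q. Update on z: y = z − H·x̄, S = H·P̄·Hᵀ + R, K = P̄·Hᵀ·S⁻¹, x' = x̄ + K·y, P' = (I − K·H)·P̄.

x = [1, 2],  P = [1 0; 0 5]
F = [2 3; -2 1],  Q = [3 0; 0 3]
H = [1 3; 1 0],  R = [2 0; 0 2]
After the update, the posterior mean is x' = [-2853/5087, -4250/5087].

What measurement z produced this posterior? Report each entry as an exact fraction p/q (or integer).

x̄ = F·x = [8, 0]
P̄ = F·P·Fᵀ + Q = [52 11; 11 12]
S = H·P̄·Hᵀ + R = [228 85; 85 54]
K = P̄·Hᵀ·S⁻¹ = [170/5087 4631/5087; 1603/5087 -1487/5087]
x' − x̄ = [-43549/5087, -4250/5087] = K·y
y = (KᵀK)⁻¹·Kᵀ·(x' − x̄) = [-11, -9]
z = y + H·x̄ = [-11, -9] + [8, 8] = [-3, -1]

z = [-3, -1]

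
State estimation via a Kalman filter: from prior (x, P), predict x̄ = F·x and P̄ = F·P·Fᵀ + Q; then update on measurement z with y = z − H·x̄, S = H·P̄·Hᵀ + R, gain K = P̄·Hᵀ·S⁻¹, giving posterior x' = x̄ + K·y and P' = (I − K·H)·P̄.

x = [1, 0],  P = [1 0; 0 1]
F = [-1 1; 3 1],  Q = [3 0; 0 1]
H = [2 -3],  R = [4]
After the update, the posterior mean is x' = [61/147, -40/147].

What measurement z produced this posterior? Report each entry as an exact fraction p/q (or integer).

z = [2]

x̄ = F·x = [-1, 3]
P̄ = F·P·Fᵀ + Q = [5 -2; -2 11]
S = H·P̄·Hᵀ + R = [147]
K = P̄·Hᵀ·S⁻¹ = [16/147; -37/147]
x' − x̄ = [208/147, -481/147] = K·y
y = (KᵀK)⁻¹·Kᵀ·(x' − x̄) = [13]
z = y + H·x̄ = [13] + [-11] = [2]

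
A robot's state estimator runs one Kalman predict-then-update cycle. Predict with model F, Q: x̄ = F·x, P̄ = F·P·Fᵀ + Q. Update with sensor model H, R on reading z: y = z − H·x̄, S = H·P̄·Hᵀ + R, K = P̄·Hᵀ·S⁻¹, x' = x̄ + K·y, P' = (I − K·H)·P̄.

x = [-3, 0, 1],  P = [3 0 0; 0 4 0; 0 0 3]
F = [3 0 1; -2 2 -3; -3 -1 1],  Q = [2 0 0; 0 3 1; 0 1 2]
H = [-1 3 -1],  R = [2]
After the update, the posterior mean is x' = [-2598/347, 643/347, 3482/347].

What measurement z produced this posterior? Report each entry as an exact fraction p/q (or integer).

z = [3]

x̄ = F·x = [-8, 3, 10]
P̄ = F·P·Fᵀ + Q = [32 -27 -24; -27 58 2; -24 2 36]
S = H·P̄·Hᵀ + R = [694]
K = P̄·Hᵀ·S⁻¹ = [-89/694; 199/694; -3/347]
x' − x̄ = [178/347, -398/347, 12/347] = K·y
y = (KᵀK)⁻¹·Kᵀ·(x' − x̄) = [-4]
z = y + H·x̄ = [-4] + [7] = [3]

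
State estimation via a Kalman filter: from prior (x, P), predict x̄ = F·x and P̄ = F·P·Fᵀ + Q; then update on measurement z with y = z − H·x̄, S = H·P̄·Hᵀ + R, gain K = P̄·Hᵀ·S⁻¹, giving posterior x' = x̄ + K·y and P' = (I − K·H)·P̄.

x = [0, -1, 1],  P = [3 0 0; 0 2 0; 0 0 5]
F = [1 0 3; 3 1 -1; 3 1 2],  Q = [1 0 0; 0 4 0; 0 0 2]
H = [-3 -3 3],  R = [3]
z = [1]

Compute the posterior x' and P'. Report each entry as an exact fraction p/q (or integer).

x̄ = F·x = [3, -2, 1]
P̄ = F·P·Fᵀ + Q = [49 -6 39; -6 38 19; 39 19 51]
y = z − H·x̄ = [1]
S = H·P̄·Hᵀ + R = [93]
K = P̄·Hᵀ·S⁻¹ = [-4/31; -13/31; -7/31]
x' = x̄ + K·y = [89/31, -75/31, 24/31]
P' = (I − K·H)·P̄ = [1471/31 -342/31 1125/31; -342/31 671/31 316/31; 1125/31 316/31 1434/31]

x' = [89/31, -75/31, 24/31]
P' = [1471/31 -342/31 1125/31; -342/31 671/31 316/31; 1125/31 316/31 1434/31]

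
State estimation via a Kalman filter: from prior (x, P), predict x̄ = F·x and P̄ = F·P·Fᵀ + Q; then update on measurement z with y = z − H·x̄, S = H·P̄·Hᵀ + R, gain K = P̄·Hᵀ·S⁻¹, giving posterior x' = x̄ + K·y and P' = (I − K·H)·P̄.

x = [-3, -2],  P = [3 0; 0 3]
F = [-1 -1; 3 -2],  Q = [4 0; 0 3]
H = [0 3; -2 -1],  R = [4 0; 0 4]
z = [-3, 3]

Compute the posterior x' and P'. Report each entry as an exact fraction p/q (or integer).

x̄ = F·x = [5, -5]
P̄ = F·P·Fᵀ + Q = [10 -3; -3 42]
y = z − H·x̄ = [12, 8]
S = H·P̄·Hᵀ + R = [382 -108; -108 74]
K = P̄·Hᵀ·S⁻¹ = [-1251/8302 -3733/8302; 1359/4151 -36/4151]
x' = x̄ + K·y = [-1683/4151, -4735/4151]
P' = (I − K·H)·P̄ = [4150/4151 -834/4151; -834/4151 1812/4151]

x' = [-1683/4151, -4735/4151]
P' = [4150/4151 -834/4151; -834/4151 1812/4151]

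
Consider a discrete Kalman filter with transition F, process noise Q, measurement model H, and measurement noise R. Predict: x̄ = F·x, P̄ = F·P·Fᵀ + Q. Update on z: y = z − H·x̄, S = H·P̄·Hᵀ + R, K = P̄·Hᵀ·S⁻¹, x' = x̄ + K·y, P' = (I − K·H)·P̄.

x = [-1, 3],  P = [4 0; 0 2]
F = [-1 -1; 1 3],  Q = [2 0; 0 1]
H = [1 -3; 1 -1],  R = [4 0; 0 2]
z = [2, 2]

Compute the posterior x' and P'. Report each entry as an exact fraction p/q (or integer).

x̄ = F·x = [-2, 8]
P̄ = F·P·Fᵀ + Q = [8 -10; -10 23]
y = z − H·x̄ = [28, 12]
S = H·P̄·Hᵀ + R = [279 117; 117 53]
K = P̄·Hᵀ·S⁻¹ = [-46/549 32/61; -163/549 2/61]
x' = x̄ + K·y = [1070/549, 44/549]
P' = (I − K·H)·P̄ = [956/549 380/549; 380/549 344/549]

x' = [1070/549, 44/549]
P' = [956/549 380/549; 380/549 344/549]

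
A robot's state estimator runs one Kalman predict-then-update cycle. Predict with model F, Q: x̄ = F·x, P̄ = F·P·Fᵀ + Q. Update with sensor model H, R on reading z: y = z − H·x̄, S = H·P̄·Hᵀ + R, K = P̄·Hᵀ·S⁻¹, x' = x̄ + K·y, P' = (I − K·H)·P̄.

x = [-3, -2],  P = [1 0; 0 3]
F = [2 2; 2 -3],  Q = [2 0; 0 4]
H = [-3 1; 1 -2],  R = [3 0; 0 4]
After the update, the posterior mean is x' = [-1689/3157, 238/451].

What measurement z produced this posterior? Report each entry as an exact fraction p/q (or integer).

x̄ = F·x = [-10, 0]
P̄ = F·P·Fᵀ + Q = [18 -14; -14 35]
S = H·P̄·Hᵀ + R = [284 -222; -222 218]
K = P̄·Hᵀ·S⁻¹ = [-1153/3157 -508/3157; -133/902 -483/902]
x' − x̄ = [29881/3157, 238/451] = K·y
y = (KᵀK)⁻¹·Kᵀ·(x' − x̄) = [-29, 7]
z = y + H·x̄ = [-29, 7] + [30, -10] = [1, -3]

z = [1, -3]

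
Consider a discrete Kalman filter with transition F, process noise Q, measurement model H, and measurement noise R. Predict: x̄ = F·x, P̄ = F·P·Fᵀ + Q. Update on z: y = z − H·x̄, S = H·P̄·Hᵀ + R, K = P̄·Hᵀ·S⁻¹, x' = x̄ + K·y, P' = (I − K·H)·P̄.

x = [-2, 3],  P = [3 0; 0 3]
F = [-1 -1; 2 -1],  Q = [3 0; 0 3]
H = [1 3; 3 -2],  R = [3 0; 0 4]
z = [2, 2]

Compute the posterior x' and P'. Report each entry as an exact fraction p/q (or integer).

x̄ = F·x = [-1, -7]
P̄ = F·P·Fᵀ + Q = [9 -3; -3 18]
y = z − H·x̄ = [24, -9]
S = H·P̄·Hᵀ + R = [156 -102; -102 193]
K = P̄·Hᵀ·S⁻¹ = [561/3284 429/1642; 1751/6568 -303/3284]
x' = x̄ + K·y = [1229/1642, 751/3284]
P' = (I − K·H)·P̄ = [621/1642 147/3284; 147/3284 1653/6568]

x' = [1229/1642, 751/3284]
P' = [621/1642 147/3284; 147/3284 1653/6568]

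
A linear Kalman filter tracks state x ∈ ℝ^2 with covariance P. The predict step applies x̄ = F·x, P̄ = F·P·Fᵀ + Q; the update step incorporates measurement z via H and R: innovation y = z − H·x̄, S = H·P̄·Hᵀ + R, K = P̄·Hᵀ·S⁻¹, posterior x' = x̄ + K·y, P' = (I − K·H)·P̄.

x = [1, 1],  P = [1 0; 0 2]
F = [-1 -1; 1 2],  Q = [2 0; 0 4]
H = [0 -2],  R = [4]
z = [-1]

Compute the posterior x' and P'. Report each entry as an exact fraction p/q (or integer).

x' = [-31/28, 19/28]
P' = [45/14 -5/14; -5/14 13/14]

x̄ = F·x = [-2, 3]
P̄ = F·P·Fᵀ + Q = [5 -5; -5 13]
y = z − H·x̄ = [5]
S = H·P̄·Hᵀ + R = [56]
K = P̄·Hᵀ·S⁻¹ = [5/28; -13/28]
x' = x̄ + K·y = [-31/28, 19/28]
P' = (I − K·H)·P̄ = [45/14 -5/14; -5/14 13/14]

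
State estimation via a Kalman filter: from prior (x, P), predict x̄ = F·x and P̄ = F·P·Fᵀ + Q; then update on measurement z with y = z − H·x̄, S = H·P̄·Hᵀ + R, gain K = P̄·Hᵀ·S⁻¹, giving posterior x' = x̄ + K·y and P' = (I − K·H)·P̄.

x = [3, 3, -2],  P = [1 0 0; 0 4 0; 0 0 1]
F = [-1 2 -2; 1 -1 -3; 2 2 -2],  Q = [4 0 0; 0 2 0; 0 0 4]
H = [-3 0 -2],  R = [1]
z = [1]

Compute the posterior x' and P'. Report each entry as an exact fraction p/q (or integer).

x' = [-1058/277, 1905/277, 1462/277]
P' = [1529/554 -663/554 -1119/277; -663/554 8783/554 495/277; -1119/277 495/277 1706/277]

x̄ = F·x = [7, 6, 16]
P̄ = F·P·Fᵀ + Q = [25 -3 18; -3 16 0; 18 0 28]
y = z − H·x̄ = [54]
S = H·P̄·Hᵀ + R = [554]
K = P̄·Hᵀ·S⁻¹ = [-111/554; 9/554; -55/277]
x' = x̄ + K·y = [-1058/277, 1905/277, 1462/277]
P' = (I − K·H)·P̄ = [1529/554 -663/554 -1119/277; -663/554 8783/554 495/277; -1119/277 495/277 1706/277]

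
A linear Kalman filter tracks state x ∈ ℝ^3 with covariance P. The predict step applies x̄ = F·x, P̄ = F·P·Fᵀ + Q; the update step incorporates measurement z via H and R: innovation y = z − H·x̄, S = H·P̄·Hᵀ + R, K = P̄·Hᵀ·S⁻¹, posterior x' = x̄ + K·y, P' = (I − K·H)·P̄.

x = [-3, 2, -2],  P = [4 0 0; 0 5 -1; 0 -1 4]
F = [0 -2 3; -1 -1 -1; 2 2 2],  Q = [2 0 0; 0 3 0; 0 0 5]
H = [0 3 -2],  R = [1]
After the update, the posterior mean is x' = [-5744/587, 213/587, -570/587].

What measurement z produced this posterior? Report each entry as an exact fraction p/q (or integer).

z = [3]

x̄ = F·x = [-10, 3, -6]
P̄ = F·P·Fᵀ + Q = [70 -1 2; -1 14 -22; 2 -22 49]
S = H·P̄·Hᵀ + R = [587]
K = P̄·Hᵀ·S⁻¹ = [-7/587; 86/587; -164/587]
x' − x̄ = [126/587, -1548/587, 2952/587] = K·y
y = (KᵀK)⁻¹·Kᵀ·(x' − x̄) = [-18]
z = y + H·x̄ = [-18] + [21] = [3]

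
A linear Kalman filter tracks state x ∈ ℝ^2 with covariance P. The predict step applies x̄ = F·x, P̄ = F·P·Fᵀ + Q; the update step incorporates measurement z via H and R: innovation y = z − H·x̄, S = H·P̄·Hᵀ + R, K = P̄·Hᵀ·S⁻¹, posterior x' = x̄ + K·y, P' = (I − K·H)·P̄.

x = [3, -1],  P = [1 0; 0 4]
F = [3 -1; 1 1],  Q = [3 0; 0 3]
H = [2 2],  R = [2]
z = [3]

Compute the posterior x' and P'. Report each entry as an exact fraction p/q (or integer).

x' = [3, -19/15]
P' = [6 -17/3; -17/3 262/45]

x̄ = F·x = [10, 2]
P̄ = F·P·Fᵀ + Q = [16 -1; -1 8]
y = z − H·x̄ = [-21]
S = H·P̄·Hᵀ + R = [90]
K = P̄·Hᵀ·S⁻¹ = [1/3; 7/45]
x' = x̄ + K·y = [3, -19/15]
P' = (I − K·H)·P̄ = [6 -17/3; -17/3 262/45]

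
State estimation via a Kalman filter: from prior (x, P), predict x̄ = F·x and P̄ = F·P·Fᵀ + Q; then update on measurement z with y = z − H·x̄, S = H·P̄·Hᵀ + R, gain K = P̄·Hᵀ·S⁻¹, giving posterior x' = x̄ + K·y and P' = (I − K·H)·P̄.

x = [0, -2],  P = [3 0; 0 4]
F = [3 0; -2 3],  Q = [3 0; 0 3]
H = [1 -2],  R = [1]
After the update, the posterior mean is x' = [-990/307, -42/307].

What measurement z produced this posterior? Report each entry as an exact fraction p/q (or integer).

x̄ = F·x = [0, -6]
P̄ = F·P·Fᵀ + Q = [30 -18; -18 51]
S = H·P̄·Hᵀ + R = [307]
K = P̄·Hᵀ·S⁻¹ = [66/307; -120/307]
x' − x̄ = [-990/307, 1800/307] = K·y
y = (KᵀK)⁻¹·Kᵀ·(x' − x̄) = [-15]
z = y + H·x̄ = [-15] + [12] = [-3]

z = [-3]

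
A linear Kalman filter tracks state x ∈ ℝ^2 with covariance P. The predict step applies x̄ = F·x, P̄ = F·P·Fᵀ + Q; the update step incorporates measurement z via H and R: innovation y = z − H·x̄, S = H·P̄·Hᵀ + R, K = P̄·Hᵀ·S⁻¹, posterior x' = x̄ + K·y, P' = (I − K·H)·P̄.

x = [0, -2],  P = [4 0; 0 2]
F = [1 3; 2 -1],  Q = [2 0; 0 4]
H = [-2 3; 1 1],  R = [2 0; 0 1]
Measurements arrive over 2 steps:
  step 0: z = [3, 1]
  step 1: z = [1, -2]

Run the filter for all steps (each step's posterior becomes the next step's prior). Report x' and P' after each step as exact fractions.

step 0: x' = [-671/6736, 6577/6736], P' = [1453/3368 525/3368; 525/3368 797/3368]
step 1: x' = [-2974114/2688079, -62996/116873], P' = [1091968/2688079 16952/116873; 16952/116873 26582/116873]

step 0: x̄ = F·x = [-6, 2]
step 0: P̄ = F·P·Fᵀ + Q = [24 2; 2 22]
step 0: y = z − H·x̄ = [-15, 5]
step 0: S = H·P̄·Hᵀ + R = [272 20; 20 51]
step 0: K = P̄·Hᵀ·S⁻¹ = [-1331/6736 989/1684; 1341/6736 661/1684]
step 0: x' = x̄ + K·y = [-671/6736, 6577/6736]
step 0: P' = (I − K·H)·P̄ = [1453/3368 525/3368; 525/3368 797/3368]
step 1: x̄ = F·x = [4765/1684, -7919/6736]
step 1: P̄ = F·P·Fᵀ + Q = [2314/421 785/842; 785/842 17981/3368]
step 1: y = z − H·x̄ = [68613/6736, -24613/6736]
step 1: S = H·P̄·Hᵀ + R = [204933/3368 20059/3368; 20059/3368 46141/3368]
step 1: K = P̄·Hᵀ·S⁻¹ = [-507124/2688079 1481864/2688079; 22921/116873 43534/116873]
step 1: x' = x̄ + K·y = [-2974114/2688079, -62996/116873]
step 1: P' = (I − K·H)·P̄ = [1091968/2688079 16952/116873; 16952/116873 26582/116873]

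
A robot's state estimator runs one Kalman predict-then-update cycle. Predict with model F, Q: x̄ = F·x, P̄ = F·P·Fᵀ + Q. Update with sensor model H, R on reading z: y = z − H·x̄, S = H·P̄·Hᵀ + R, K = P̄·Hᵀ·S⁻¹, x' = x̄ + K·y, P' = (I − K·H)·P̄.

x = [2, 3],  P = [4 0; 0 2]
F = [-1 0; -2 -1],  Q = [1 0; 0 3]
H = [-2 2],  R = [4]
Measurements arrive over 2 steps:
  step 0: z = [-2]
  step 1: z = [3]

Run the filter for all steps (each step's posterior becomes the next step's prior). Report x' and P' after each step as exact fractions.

step 0: x̄ = F·x = [-2, -7]
step 0: P̄ = F·P·Fᵀ + Q = [5 8; 8 21]
step 0: y = z − H·x̄ = [8]
step 0: S = H·P̄·Hᵀ + R = [44]
step 0: K = P̄·Hᵀ·S⁻¹ = [3/22; 13/22]
step 0: x' = x̄ + K·y = [-10/11, -25/11]
step 0: P' = (I − K·H)·P̄ = [46/11 49/11; 49/11 62/11]
step 1: x̄ = F·x = [10/11, 45/11]
step 1: P̄ = F·P·Fᵀ + Q = [57/11 141/11; 141/11 475/11]
step 1: y = z − H·x̄ = [-37/11]
step 1: S = H·P̄·Hᵀ + R = [1044/11]
step 1: K = P̄·Hᵀ·S⁻¹ = [14/87; 167/261]
step 1: x' = x̄ + K·y = [32/87, 506/261]
step 1: P' = (I − K·H)·P̄ = [79/29 265/87; 265/87 1129/261]

step 0: x' = [-10/11, -25/11], P' = [46/11 49/11; 49/11 62/11]
step 1: x' = [32/87, 506/261], P' = [79/29 265/87; 265/87 1129/261]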